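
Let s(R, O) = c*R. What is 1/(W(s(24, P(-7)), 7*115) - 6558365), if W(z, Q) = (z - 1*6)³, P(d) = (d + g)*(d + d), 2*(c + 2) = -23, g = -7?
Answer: -1/42495365 ≈ -2.3532e-8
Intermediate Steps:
c = -27/2 (c = -2 + (½)*(-23) = -2 - 23/2 = -27/2 ≈ -13.500)
P(d) = 2*d*(-7 + d) (P(d) = (d - 7)*(d + d) = (-7 + d)*(2*d) = 2*d*(-7 + d))
s(R, O) = -27*R/2
W(z, Q) = (-6 + z)³ (W(z, Q) = (z - 6)³ = (-6 + z)³)
1/(W(s(24, P(-7)), 7*115) - 6558365) = 1/((-6 - 27/2*24)³ - 6558365) = 1/((-6 - 324)³ - 6558365) = 1/((-330)³ - 6558365) = 1/(-35937000 - 6558365) = 1/(-42495365) = -1/42495365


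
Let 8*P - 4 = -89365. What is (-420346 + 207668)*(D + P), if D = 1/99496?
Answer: 29545832722571/12437 ≈ 2.3756e+9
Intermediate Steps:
P = -89361/8 (P = ½ + (⅛)*(-89365) = ½ - 89365/8 = -89361/8 ≈ -11170.)
D = 1/99496 ≈ 1.0051e-5
(-420346 + 207668)*(D + P) = (-420346 + 207668)*(1/99496 - 89361/8) = -212678*(-277845689/24874) = 29545832722571/12437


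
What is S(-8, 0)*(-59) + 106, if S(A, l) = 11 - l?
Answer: -543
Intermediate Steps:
S(-8, 0)*(-59) + 106 = (11 - 1*0)*(-59) + 106 = (11 + 0)*(-59) + 106 = 11*(-59) + 106 = -649 + 106 = -543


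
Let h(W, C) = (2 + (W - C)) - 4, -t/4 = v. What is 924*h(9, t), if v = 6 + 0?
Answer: 28644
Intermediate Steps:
v = 6
t = -24 (t = -4*6 = -24)
h(W, C) = -2 + W - C (h(W, C) = (2 + W - C) - 4 = -2 + W - C)
924*h(9, t) = 924*(-2 + 9 - 1*(-24)) = 924*(-2 + 9 + 24) = 924*31 = 28644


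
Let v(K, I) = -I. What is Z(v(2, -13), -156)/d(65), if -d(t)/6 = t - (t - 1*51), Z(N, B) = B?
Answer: 26/51 ≈ 0.50980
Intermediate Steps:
d(t) = -306 (d(t) = -6*(t - (t - 1*51)) = -6*(t - (t - 51)) = -6*(t - (-51 + t)) = -6*(t + (51 - t)) = -6*51 = -306)
Z(v(2, -13), -156)/d(65) = -156/(-306) = -156*(-1/306) = 26/51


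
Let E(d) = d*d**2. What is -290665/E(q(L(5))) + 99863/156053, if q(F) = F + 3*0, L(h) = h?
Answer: -9069332474/3901325 ≈ -2324.7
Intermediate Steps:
q(F) = F (q(F) = F + 0 = F)
E(d) = d**3
-290665/E(q(L(5))) + 99863/156053 = -290665/(5**3) + 99863/156053 = -290665/125 + 99863*(1/156053) = -290665*1/125 + 99863/156053 = -58133/25 + 99863/156053 = -9069332474/3901325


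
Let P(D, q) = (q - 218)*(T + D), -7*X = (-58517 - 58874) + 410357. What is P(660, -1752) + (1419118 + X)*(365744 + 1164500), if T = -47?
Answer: 14752859716570/7 ≈ 2.1076e+12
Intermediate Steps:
X = -292966/7 (X = -((-58517 - 58874) + 410357)/7 = -(-117391 + 410357)/7 = -1/7*292966 = -292966/7 ≈ -41852.)
P(D, q) = (-218 + q)*(-47 + D) (P(D, q) = (q - 218)*(-47 + D) = (-218 + q)*(-47 + D))
P(660, -1752) + (1419118 + X)*(365744 + 1164500) = (10246 - 218*660 - 47*(-1752) + 660*(-1752)) + (1419118 - 292966/7)*(365744 + 1164500) = (10246 - 143880 + 82344 - 1156320) + (9640860/7)*1530244 = -1207610 + 14752868169840/7 = 14752859716570/7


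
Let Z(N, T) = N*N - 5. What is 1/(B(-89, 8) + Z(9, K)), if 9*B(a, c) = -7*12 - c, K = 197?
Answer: 9/592 ≈ 0.015203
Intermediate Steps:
B(a, c) = -28/3 - c/9 (B(a, c) = (-7*12 - c)/9 = (-84 - c)/9 = -28/3 - c/9)
Z(N, T) = -5 + N² (Z(N, T) = N² - 5 = -5 + N²)
1/(B(-89, 8) + Z(9, K)) = 1/((-28/3 - ⅑*8) + (-5 + 9²)) = 1/((-28/3 - 8/9) + (-5 + 81)) = 1/(-92/9 + 76) = 1/(592/9) = 9/592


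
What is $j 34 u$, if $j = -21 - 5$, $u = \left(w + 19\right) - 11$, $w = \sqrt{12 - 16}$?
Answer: $-7072 - 1768 i \approx -7072.0 - 1768.0 i$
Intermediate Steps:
$w = 2 i$ ($w = \sqrt{-4} = 2 i \approx 2.0 i$)
$u = 8 + 2 i$ ($u = \left(2 i + 19\right) - 11 = \left(19 + 2 i\right) - 11 = 8 + 2 i \approx 8.0 + 2.0 i$)
$j = -26$
$j 34 u = \left(-26\right) 34 \left(8 + 2 i\right) = - 884 \left(8 + 2 i\right) = -7072 - 1768 i$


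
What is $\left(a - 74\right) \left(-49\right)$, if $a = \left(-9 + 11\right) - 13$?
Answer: $4165$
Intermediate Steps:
$a = -11$ ($a = 2 - 13 = -11$)
$\left(a - 74\right) \left(-49\right) = \left(-11 - 74\right) \left(-49\right) = \left(-85\right) \left(-49\right) = 4165$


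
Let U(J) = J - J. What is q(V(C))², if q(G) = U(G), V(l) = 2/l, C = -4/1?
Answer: 0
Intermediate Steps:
U(J) = 0
C = -4 (C = -4*1 = -4)
q(G) = 0
q(V(C))² = 0² = 0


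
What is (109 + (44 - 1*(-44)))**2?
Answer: 38809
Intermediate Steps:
(109 + (44 - 1*(-44)))**2 = (109 + (44 + 44))**2 = (109 + 88)**2 = 197**2 = 38809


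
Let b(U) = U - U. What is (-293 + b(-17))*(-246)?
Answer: 72078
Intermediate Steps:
b(U) = 0
(-293 + b(-17))*(-246) = (-293 + 0)*(-246) = -293*(-246) = 72078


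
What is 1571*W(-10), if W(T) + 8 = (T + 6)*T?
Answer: 50272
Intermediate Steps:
W(T) = -8 + T*(6 + T) (W(T) = -8 + (T + 6)*T = -8 + (6 + T)*T = -8 + T*(6 + T))
1571*W(-10) = 1571*(-8 + (-10)**2 + 6*(-10)) = 1571*(-8 + 100 - 60) = 1571*32 = 50272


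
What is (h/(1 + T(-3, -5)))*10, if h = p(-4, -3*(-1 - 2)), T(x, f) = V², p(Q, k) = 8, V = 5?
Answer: 40/13 ≈ 3.0769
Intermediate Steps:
T(x, f) = 25 (T(x, f) = 5² = 25)
h = 8
(h/(1 + T(-3, -5)))*10 = (8/(1 + 25))*10 = (8/26)*10 = (8*(1/26))*10 = (4/13)*10 = 40/13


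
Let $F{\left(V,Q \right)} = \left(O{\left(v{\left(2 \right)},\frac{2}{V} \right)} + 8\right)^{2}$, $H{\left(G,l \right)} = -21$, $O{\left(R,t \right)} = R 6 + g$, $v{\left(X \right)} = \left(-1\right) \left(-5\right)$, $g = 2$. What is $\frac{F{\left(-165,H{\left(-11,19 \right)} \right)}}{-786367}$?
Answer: $- \frac{1600}{786367} \approx -0.0020347$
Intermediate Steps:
$v{\left(X \right)} = 5$
$O{\left(R,t \right)} = 2 + 6 R$ ($O{\left(R,t \right)} = R 6 + 2 = 6 R + 2 = 2 + 6 R$)
$F{\left(V,Q \right)} = 1600$ ($F{\left(V,Q \right)} = \left(\left(2 + 6 \cdot 5\right) + 8\right)^{2} = \left(\left(2 + 30\right) + 8\right)^{2} = \left(32 + 8\right)^{2} = 40^{2} = 1600$)
$\frac{F{\left(-165,H{\left(-11,19 \right)} \right)}}{-786367} = \frac{1600}{-786367} = 1600 \left(- \frac{1}{786367}\right) = - \frac{1600}{786367}$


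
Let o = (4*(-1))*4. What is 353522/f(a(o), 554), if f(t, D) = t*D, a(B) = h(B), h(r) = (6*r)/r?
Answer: 176761/1662 ≈ 106.35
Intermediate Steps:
o = -16 (o = -4*4 = -16)
h(r) = 6
a(B) = 6
f(t, D) = D*t
353522/f(a(o), 554) = 353522/((554*6)) = 353522/3324 = 353522*(1/3324) = 176761/1662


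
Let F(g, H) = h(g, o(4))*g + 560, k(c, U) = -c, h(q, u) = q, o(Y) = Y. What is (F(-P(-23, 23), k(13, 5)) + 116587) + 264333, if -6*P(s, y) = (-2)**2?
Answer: 3433324/9 ≈ 3.8148e+5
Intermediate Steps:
P(s, y) = -2/3 (P(s, y) = -1/6*(-2)**2 = -1/6*4 = -2/3)
F(g, H) = 560 + g**2 (F(g, H) = g*g + 560 = g**2 + 560 = 560 + g**2)
(F(-P(-23, 23), k(13, 5)) + 116587) + 264333 = ((560 + (-1*(-2/3))**2) + 116587) + 264333 = ((560 + (2/3)**2) + 116587) + 264333 = ((560 + 4/9) + 116587) + 264333 = (5044/9 + 116587) + 264333 = 1054327/9 + 264333 = 3433324/9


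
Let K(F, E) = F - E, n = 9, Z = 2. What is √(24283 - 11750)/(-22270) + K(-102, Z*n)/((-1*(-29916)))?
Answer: -10/2493 - √12533/22270 ≈ -0.0090382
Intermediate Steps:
√(24283 - 11750)/(-22270) + K(-102, Z*n)/((-1*(-29916))) = √(24283 - 11750)/(-22270) + (-102 - 2*9)/((-1*(-29916))) = √12533*(-1/22270) + (-102 - 1*18)/29916 = -√12533/22270 + (-102 - 18)*(1/29916) = -√12533/22270 - 120*1/29916 = -√12533/22270 - 10/2493 = -10/2493 - √12533/22270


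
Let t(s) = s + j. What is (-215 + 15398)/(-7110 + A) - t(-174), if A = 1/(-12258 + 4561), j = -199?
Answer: 2899401676/7817953 ≈ 370.86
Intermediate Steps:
t(s) = -199 + s (t(s) = s - 199 = -199 + s)
A = -1/7697 (A = 1/(-7697) = -1/7697 ≈ -0.00012992)
(-215 + 15398)/(-7110 + A) - t(-174) = (-215 + 15398)/(-7110 - 1/7697) - (-199 - 174) = 15183/(-54725671/7697) - 1*(-373) = 15183*(-7697/54725671) + 373 = -16694793/7817953 + 373 = 2899401676/7817953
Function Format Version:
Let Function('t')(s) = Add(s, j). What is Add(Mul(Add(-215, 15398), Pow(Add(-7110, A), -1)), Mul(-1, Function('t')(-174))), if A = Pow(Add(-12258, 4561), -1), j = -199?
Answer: Rational(2899401676, 7817953) ≈ 370.86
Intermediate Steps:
Function('t')(s) = Add(-199, s) (Function('t')(s) = Add(s, -199) = Add(-199, s))
A = Rational(-1, 7697) (A = Pow(-7697, -1) = Rational(-1, 7697) ≈ -0.00012992)
Add(Mul(Add(-215, 15398), Pow(Add(-7110, A), -1)), Mul(-1, Function('t')(-174))) = Add(Mul(Add(-215, 15398), Pow(Add(-7110, Rational(-1, 7697)), -1)), Mul(-1, Add(-199, -174))) = Add(Mul(15183, Pow(Rational(-54725671, 7697), -1)), Mul(-1, -373)) = Add(Mul(15183, Rational(-7697, 54725671)), 373) = Add(Rational(-16694793, 7817953), 373) = Rational(2899401676, 7817953)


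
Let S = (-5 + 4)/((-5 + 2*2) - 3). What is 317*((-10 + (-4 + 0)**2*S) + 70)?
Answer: 20288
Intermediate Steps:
S = 1/4 (S = -1/((-5 + 4) - 3) = -1/(-1 - 3) = -1/(-4) = -1*(-1/4) = 1/4 ≈ 0.25000)
317*((-10 + (-4 + 0)**2*S) + 70) = 317*((-10 + (-4 + 0)**2*(1/4)) + 70) = 317*((-10 + (-4)**2*(1/4)) + 70) = 317*((-10 + 16*(1/4)) + 70) = 317*((-10 + 4) + 70) = 317*(-6 + 70) = 317*64 = 20288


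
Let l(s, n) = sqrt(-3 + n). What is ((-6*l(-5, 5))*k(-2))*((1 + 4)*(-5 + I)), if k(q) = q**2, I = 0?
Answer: 600*sqrt(2) ≈ 848.53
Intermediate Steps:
((-6*l(-5, 5))*k(-2))*((1 + 4)*(-5 + I)) = (-6*sqrt(-3 + 5)*(-2)**2)*((1 + 4)*(-5 + 0)) = (-6*sqrt(2)*4)*(5*(-5)) = -24*sqrt(2)*(-25) = 600*sqrt(2)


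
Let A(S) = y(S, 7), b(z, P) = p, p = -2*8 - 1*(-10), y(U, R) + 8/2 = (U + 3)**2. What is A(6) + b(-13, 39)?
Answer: 71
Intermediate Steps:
y(U, R) = -4 + (3 + U)**2 (y(U, R) = -4 + (U + 3)**2 = -4 + (3 + U)**2)
p = -6 (p = -16 + 10 = -6)
b(z, P) = -6
A(S) = -4 + (3 + S)**2
A(6) + b(-13, 39) = (-4 + (3 + 6)**2) - 6 = (-4 + 9**2) - 6 = (-4 + 81) - 6 = 77 - 6 = 71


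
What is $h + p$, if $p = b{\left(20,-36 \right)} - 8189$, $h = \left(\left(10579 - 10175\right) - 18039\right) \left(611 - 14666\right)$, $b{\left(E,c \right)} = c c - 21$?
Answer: $247853011$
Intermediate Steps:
$b{\left(E,c \right)} = -21 + c^{2}$ ($b{\left(E,c \right)} = c^{2} - 21 = -21 + c^{2}$)
$h = 247859925$ ($h = \left(404 - 18039\right) \left(-14055\right) = \left(-17635\right) \left(-14055\right) = 247859925$)
$p = -6914$ ($p = \left(-21 + \left(-36\right)^{2}\right) - 8189 = \left(-21 + 1296\right) - 8189 = 1275 - 8189 = -6914$)
$h + p = 247859925 - 6914 = 247853011$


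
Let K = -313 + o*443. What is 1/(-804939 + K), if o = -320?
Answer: -1/947012 ≈ -1.0560e-6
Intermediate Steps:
K = -142073 (K = -313 - 320*443 = -313 - 141760 = -142073)
1/(-804939 + K) = 1/(-804939 - 142073) = 1/(-947012) = -1/947012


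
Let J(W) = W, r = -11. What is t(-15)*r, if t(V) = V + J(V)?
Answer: 330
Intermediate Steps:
t(V) = 2*V (t(V) = V + V = 2*V)
t(-15)*r = (2*(-15))*(-11) = -30*(-11) = 330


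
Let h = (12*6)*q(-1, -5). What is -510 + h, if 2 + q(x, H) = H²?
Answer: 1146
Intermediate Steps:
q(x, H) = -2 + H²
h = 1656 (h = (12*6)*(-2 + (-5)²) = 72*(-2 + 25) = 72*23 = 1656)
-510 + h = -510 + 1656 = 1146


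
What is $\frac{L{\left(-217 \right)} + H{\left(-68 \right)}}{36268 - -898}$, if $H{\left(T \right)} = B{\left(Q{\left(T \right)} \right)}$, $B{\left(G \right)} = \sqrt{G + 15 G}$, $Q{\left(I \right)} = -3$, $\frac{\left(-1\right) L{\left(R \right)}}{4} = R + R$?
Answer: $\frac{868}{18583} + \frac{2 i \sqrt{3}}{18583} \approx 0.046709 + 0.00018641 i$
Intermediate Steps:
$L{\left(R \right)} = - 8 R$ ($L{\left(R \right)} = - 4 \left(R + R\right) = - 4 \cdot 2 R = - 8 R$)
$B{\left(G \right)} = 4 \sqrt{G}$ ($B{\left(G \right)} = \sqrt{16 G} = 4 \sqrt{G}$)
$H{\left(T \right)} = 4 i \sqrt{3}$ ($H{\left(T \right)} = 4 \sqrt{-3} = 4 i \sqrt{3}$)
$\frac{L{\left(-217 \right)} + H{\left(-68 \right)}}{36268 - -898} = \frac{\left(-8\right) \left(-217\right) + 4 i \sqrt{3}}{36268 - -898} = \frac{1736 + 4 i \sqrt{3}}{36268 + \left(-26 + 924\right)} = \frac{1736 + 4 i \sqrt{3}}{36268 + 898} = \frac{1736 + 4 i \sqrt{3}}{37166} = \left(1736 + 4 i \sqrt{3}\right) \frac{1}{37166} = \frac{868}{18583} + \frac{2 i \sqrt{3}}{18583}$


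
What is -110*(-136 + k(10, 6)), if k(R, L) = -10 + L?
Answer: 15400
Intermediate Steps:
-110*(-136 + k(10, 6)) = -110*(-136 + (-10 + 6)) = -110*(-136 - 4) = -110*(-140) = 15400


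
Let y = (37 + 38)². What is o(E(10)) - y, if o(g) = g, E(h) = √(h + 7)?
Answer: -5625 + √17 ≈ -5620.9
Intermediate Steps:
E(h) = √(7 + h)
y = 5625 (y = 75² = 5625)
o(E(10)) - y = √(7 + 10) - 1*5625 = √17 - 5625 = -5625 + √17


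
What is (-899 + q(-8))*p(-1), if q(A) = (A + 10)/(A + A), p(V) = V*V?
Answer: -7193/8 ≈ -899.13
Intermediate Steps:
p(V) = V²
q(A) = (10 + A)/(2*A) (q(A) = (10 + A)/((2*A)) = (10 + A)*(1/(2*A)) = (10 + A)/(2*A))
(-899 + q(-8))*p(-1) = (-899 + (½)*(10 - 8)/(-8))*(-1)² = (-899 + (½)*(-⅛)*2)*1 = (-899 - ⅛)*1 = -7193/8*1 = -7193/8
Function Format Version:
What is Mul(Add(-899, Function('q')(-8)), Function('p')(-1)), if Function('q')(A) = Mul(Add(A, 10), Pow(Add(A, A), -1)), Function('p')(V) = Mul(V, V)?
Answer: Rational(-7193, 8) ≈ -899.13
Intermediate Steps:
Function('p')(V) = Pow(V, 2)
Function('q')(A) = Mul(Rational(1, 2), Pow(A, -1), Add(10, A)) (Function('q')(A) = Mul(Add(10, A), Pow(Mul(2, A), -1)) = Mul(Add(10, A), Mul(Rational(1, 2), Pow(A, -1))) = Mul(Rational(1, 2), Pow(A, -1), Add(10, A)))
Mul(Add(-899, Function('q')(-8)), Function('p')(-1)) = Mul(Add(-899, Mul(Rational(1, 2), Pow(-8, -1), Add(10, -8))), Pow(-1, 2)) = Mul(Add(-899, Mul(Rational(1, 2), Rational(-1, 8), 2)), 1) = Mul(Add(-899, Rational(-1, 8)), 1) = Mul(Rational(-7193, 8), 1) = Rational(-7193, 8)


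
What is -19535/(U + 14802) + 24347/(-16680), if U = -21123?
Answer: 19105157/11714920 ≈ 1.6308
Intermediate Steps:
-19535/(U + 14802) + 24347/(-16680) = -19535/(-21123 + 14802) + 24347/(-16680) = -19535/(-6321) + 24347*(-1/16680) = -19535*(-1/6321) - 24347/16680 = 19535/6321 - 24347/16680 = 19105157/11714920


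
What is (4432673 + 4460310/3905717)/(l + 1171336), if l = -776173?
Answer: 17312770751851/1543394846871 ≈ 11.217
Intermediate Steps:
(4432673 + 4460310/3905717)/(l + 1171336) = (4432673 + 4460310/3905717)/(-776173 + 1171336) = (4432673 + 4460310*(1/3905717))/395163 = (4432673 + 4460310/3905717)*(1/395163) = (17312770751851/3905717)*(1/395163) = 17312770751851/1543394846871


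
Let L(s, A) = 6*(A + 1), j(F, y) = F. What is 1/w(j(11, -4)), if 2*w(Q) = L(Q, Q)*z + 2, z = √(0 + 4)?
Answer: 1/73 ≈ 0.013699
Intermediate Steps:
z = 2 (z = √4 = 2)
L(s, A) = 6 + 6*A (L(s, A) = 6*(1 + A) = 6 + 6*A)
w(Q) = 7 + 6*Q (w(Q) = ((6 + 6*Q)*2 + 2)/2 = ((12 + 12*Q) + 2)/2 = (14 + 12*Q)/2 = 7 + 6*Q)
1/w(j(11, -4)) = 1/(7 + 6*11) = 1/(7 + 66) = 1/73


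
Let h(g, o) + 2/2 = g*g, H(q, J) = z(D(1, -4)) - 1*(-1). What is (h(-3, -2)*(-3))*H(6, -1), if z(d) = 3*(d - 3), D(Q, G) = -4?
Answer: 480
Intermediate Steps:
z(d) = -9 + 3*d (z(d) = 3*(-3 + d) = -9 + 3*d)
H(q, J) = -20 (H(q, J) = (-9 + 3*(-4)) - 1*(-1) = (-9 - 12) + 1 = -21 + 1 = -20)
h(g, o) = -1 + g² (h(g, o) = -1 + g*g = -1 + g²)
(h(-3, -2)*(-3))*H(6, -1) = ((-1 + (-3)²)*(-3))*(-20) = ((-1 + 9)*(-3))*(-20) = (8*(-3))*(-20) = -24*(-20) = 480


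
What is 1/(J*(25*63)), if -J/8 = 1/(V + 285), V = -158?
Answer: -127/12600 ≈ -0.010079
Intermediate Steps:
J = -8/127 (J = -8/(-158 + 285) = -8/127 ≈ -0.062992)
1/(J*(25*63)) = 1/(-200*63/127) = 1/(-8/127*1575) = 1/(-12600/127) = -127/12600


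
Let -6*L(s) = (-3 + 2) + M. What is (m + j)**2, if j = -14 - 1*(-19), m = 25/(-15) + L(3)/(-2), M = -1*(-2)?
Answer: 1681/144 ≈ 11.674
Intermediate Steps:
M = 2
L(s) = -1/6 (L(s) = -((-3 + 2) + 2)/6 = -(-1 + 2)/6 = -1/6*1 = -1/6)
m = -19/12 (m = 25/(-15) - 1/6/(-2) = 25*(-1/15) - 1/6*(-1/2) = -5/3 + 1/12 = -19/12 ≈ -1.5833)
j = 5 (j = -14 + 19 = 5)
(m + j)**2 = (-19/12 + 5)**2 = (41/12)**2 = 1681/144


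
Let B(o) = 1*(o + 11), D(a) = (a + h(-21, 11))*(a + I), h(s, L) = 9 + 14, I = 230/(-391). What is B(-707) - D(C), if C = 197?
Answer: -746412/17 ≈ -43907.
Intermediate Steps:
I = -10/17 (I = 230*(-1/391) = -10/17 ≈ -0.58823)
h(s, L) = 23
D(a) = (23 + a)*(-10/17 + a) (D(a) = (a + 23)*(a - 10/17) = (23 + a)*(-10/17 + a))
B(o) = 11 + o (B(o) = 1*(11 + o) = 11 + o)
B(-707) - D(C) = (11 - 707) - (-230/17 + 197² + (381/17)*197) = -696 - (-230/17 + 38809 + 75057/17) = -696 - 1*734580/17 = -696 - 734580/17 = -746412/17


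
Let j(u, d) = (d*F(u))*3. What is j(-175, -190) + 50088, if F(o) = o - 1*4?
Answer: 152118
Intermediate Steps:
F(o) = -4 + o (F(o) = o - 4 = -4 + o)
j(u, d) = 3*d*(-4 + u) (j(u, d) = (d*(-4 + u))*3 = 3*d*(-4 + u))
j(-175, -190) + 50088 = 3*(-190)*(-4 - 175) + 50088 = 3*(-190)*(-179) + 50088 = 102030 + 50088 = 152118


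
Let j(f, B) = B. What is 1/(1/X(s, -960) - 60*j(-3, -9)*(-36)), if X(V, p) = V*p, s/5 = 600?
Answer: -2880000/55987200001 ≈ -5.1440e-5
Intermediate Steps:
s = 3000 (s = 5*600 = 3000)
1/(1/X(s, -960) - 60*j(-3, -9)*(-36)) = 1/(1/(3000*(-960)) - 60*(-9)*(-36)) = 1/(1/(-2880000) + 540*(-36)) = 1/(-1/2880000 - 19440) = 1/(-55987200001/2880000) = -2880000/55987200001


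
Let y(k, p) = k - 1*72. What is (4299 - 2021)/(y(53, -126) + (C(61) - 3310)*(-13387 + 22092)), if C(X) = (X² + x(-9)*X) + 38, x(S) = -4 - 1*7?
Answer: -2278/1932529 ≈ -0.0011788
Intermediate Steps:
x(S) = -11 (x(S) = -4 - 7 = -11)
C(X) = 38 + X² - 11*X (C(X) = (X² - 11*X) + 38 = 38 + X² - 11*X)
y(k, p) = -72 + k (y(k, p) = k - 72 = -72 + k)
(4299 - 2021)/(y(53, -126) + (C(61) - 3310)*(-13387 + 22092)) = (4299 - 2021)/((-72 + 53) + ((38 + 61² - 11*61) - 3310)*(-13387 + 22092)) = 2278/(-19 + ((38 + 3721 - 671) - 3310)*8705) = 2278/(-19 + (3088 - 3310)*8705) = 2278/(-19 - 222*8705) = 2278/(-19 - 1932510) = 2278/(-1932529) = 2278*(-1/1932529) = -2278/1932529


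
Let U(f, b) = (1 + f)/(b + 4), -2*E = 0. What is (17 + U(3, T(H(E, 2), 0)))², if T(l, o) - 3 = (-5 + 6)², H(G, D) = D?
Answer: 1225/4 ≈ 306.25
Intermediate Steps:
E = 0 (E = -½*0 = 0)
T(l, o) = 4 (T(l, o) = 3 + (-5 + 6)² = 3 + 1² = 3 + 1 = 4)
U(f, b) = (1 + f)/(4 + b)
(17 + U(3, T(H(E, 2), 0)))² = (17 + (1 + 3)/(4 + 4))² = (17 + 4/8)² = (17 + (⅛)*4)² = (17 + ½)² = (35/2)² = 1225/4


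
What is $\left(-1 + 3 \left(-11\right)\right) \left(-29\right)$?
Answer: $986$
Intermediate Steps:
$\left(-1 + 3 \left(-11\right)\right) \left(-29\right) = \left(-1 - 33\right) \left(-29\right) = \left(-34\right) \left(-29\right) = 986$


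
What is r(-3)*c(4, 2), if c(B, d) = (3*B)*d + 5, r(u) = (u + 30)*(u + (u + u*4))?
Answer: -14094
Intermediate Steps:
r(u) = 6*u*(30 + u) (r(u) = (30 + u)*(u + (u + 4*u)) = (30 + u)*(u + 5*u) = (30 + u)*(6*u) = 6*u*(30 + u))
c(B, d) = 5 + 3*B*d (c(B, d) = 3*B*d + 5 = 5 + 3*B*d)
r(-3)*c(4, 2) = (6*(-3)*(30 - 3))*(5 + 3*4*2) = (6*(-3)*27)*(5 + 24) = -486*29 = -14094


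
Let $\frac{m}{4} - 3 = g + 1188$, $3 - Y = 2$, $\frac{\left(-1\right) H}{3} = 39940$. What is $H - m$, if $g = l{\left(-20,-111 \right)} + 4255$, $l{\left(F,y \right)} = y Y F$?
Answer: $-150484$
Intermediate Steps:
$H = -119820$ ($H = \left(-3\right) 39940 = -119820$)
$Y = 1$ ($Y = 3 - 2 = 1$)
$l{\left(F,y \right)} = F y$ ($l{\left(F,y \right)} = y 1 F = y F = F y$)
$g = 6475$ ($g = \left(-20\right) \left(-111\right) + 4255 = 2220 + 4255 = 6475$)
$m = 30664$ ($m = 12 + 4 \left(6475 + 1188\right) = 12 + 4 \cdot 7663 = 12 + 30652 = 30664$)
$H - m = -119820 - 30664 = -150484$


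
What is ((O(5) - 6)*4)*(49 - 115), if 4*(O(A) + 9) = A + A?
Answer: 3300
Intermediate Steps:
O(A) = -9 + A/2 (O(A) = -9 + (A + A)/4 = -9 + (2*A)/4 = -9 + A/2)
((O(5) - 6)*4)*(49 - 115) = (((-9 + (½)*5) - 6)*4)*(49 - 115) = (((-9 + 5/2) - 6)*4)*(-66) = ((-13/2 - 6)*4)*(-66) = -25/2*4*(-66) = -50*(-66) = 3300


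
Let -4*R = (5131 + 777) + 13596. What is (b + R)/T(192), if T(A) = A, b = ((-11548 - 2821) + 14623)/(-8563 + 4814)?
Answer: -9140189/359904 ≈ -25.396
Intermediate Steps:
b = -254/3749 (b = (-14369 + 14623)/(-3749) = 254*(-1/3749) = -254/3749 ≈ -0.067751)
R = -4876 (R = -((5131 + 777) + 13596)/4 = -(5908 + 13596)/4 = -¼*19504 = -4876)
(b + R)/T(192) = (-254/3749 - 4876)/192 = -18280378/3749*1/192 = -9140189/359904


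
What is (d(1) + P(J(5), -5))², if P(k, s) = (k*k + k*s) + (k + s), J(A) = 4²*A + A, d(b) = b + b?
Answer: 47361924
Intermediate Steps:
d(b) = 2*b
J(A) = 17*A (J(A) = 16*A + A = 17*A)
P(k, s) = k + s + k² + k*s (P(k, s) = (k² + k*s) + (k + s) = k + s + k² + k*s)
(d(1) + P(J(5), -5))² = (2*1 + (17*5 - 5 + (17*5)² + (17*5)*(-5)))² = (2 + (85 - 5 + 85² + 85*(-5)))² = (2 + (85 - 5 + 7225 - 425))² = (2 + 6880)² = 6882² = 47361924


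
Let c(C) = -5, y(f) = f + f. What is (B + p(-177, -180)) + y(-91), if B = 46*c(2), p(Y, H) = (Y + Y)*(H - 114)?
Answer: 103664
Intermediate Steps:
y(f) = 2*f
p(Y, H) = 2*Y*(-114 + H) (p(Y, H) = (2*Y)*(-114 + H) = 2*Y*(-114 + H))
B = -230 (B = 46*(-5) = -230)
(B + p(-177, -180)) + y(-91) = (-230 + 2*(-177)*(-114 - 180)) + 2*(-91) = (-230 + 2*(-177)*(-294)) - 182 = (-230 + 104076) - 182 = 103846 - 182 = 103664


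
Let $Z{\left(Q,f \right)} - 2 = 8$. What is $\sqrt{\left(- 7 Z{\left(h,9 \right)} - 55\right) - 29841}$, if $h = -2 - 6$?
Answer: $i \sqrt{29966} \approx 173.11 i$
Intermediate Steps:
$h = -8$ ($h = -2 - 6 = -8$)
$Z{\left(Q,f \right)} = 10$ ($Z{\left(Q,f \right)} = 2 + 8 = 10$)
$\sqrt{\left(- 7 Z{\left(h,9 \right)} - 55\right) - 29841} = \sqrt{\left(\left(-7\right) 10 - 55\right) - 29841} = \sqrt{\left(-70 - 55\right) - 29841} = \sqrt{-125 - 29841} = \sqrt{-29966} = i \sqrt{29966}$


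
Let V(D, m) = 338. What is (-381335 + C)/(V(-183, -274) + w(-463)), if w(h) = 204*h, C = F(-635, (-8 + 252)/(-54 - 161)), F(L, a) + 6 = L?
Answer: 190988/47057 ≈ 4.0587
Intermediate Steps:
F(L, a) = -6 + L
C = -641 (C = -6 - 635 = -641)
(-381335 + C)/(V(-183, -274) + w(-463)) = (-381335 - 641)/(338 + 204*(-463)) = -381976/(338 - 94452) = -381976/(-94114) = -381976*(-1/94114) = 190988/47057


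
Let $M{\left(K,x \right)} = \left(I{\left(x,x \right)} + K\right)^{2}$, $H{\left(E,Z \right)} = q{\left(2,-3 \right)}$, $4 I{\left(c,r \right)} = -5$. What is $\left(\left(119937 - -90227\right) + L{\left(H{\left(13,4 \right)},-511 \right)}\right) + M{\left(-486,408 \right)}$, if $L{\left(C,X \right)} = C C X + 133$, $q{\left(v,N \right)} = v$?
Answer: $\frac{7130649}{16} \approx 4.4567 \cdot 10^{5}$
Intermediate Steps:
$I{\left(c,r \right)} = - \frac{5}{4}$ ($I{\left(c,r \right)} = \frac{1}{4} \left(-5\right) = - \frac{5}{4}$)
$H{\left(E,Z \right)} = 2$
$L{\left(C,X \right)} = 133 + X C^{2}$ ($L{\left(C,X \right)} = C^{2} X + 133 = X C^{2} + 133 = 133 + X C^{2}$)
$M{\left(K,x \right)} = \left(- \frac{5}{4} + K\right)^{2}$
$\left(\left(119937 - -90227\right) + L{\left(H{\left(13,4 \right)},-511 \right)}\right) + M{\left(-486,408 \right)} = \left(\left(119937 - -90227\right) + \left(133 - 511 \cdot 2^{2}\right)\right) + \frac{\left(-5 + 4 \left(-486\right)\right)^{2}}{16} = \left(\left(119937 + 90227\right) + \left(133 - 2044\right)\right) + \frac{\left(-5 - 1944\right)^{2}}{16} = \left(210164 + \left(133 - 2044\right)\right) + \frac{\left(-1949\right)^{2}}{16} = \left(210164 - 1911\right) + \frac{1}{16} \cdot 3798601 = 208253 + \frac{3798601}{16} = \frac{7130649}{16}$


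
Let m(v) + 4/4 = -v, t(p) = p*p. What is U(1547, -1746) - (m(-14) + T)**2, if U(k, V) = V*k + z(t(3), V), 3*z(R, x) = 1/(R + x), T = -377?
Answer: -14765670739/5211 ≈ -2.8336e+6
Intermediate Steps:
t(p) = p**2
m(v) = -1 - v
z(R, x) = 1/(3*(R + x))
U(k, V) = 1/(3*(9 + V)) + V*k (U(k, V) = V*k + 1/(3*(3**2 + V)) = V*k + 1/(3*(9 + V)) = 1/(3*(9 + V)) + V*k)
U(1547, -1746) - (m(-14) + T)**2 = (1/3 - 1746*1547*(9 - 1746))/(9 - 1746) - ((-1 - 1*(-14)) - 377)**2 = (1/3 - 1746*1547*(-1737))/(-1737) - ((-1 + 14) - 377)**2 = -(1/3 + 4691744694)/1737 - (13 - 377)**2 = -1/1737*14075234083/3 - 1*(-364)**2 = -14075234083/5211 - 1*132496 = -14075234083/5211 - 132496 = -14765670739/5211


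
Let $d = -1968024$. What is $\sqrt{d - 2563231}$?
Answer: $i \sqrt{4531255} \approx 2128.7 i$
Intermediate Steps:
$\sqrt{d - 2563231} = \sqrt{-1968024 - 2563231} = \sqrt{-4531255} = i \sqrt{4531255}$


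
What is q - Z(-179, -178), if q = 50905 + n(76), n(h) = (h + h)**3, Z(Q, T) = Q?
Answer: 3562892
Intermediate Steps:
n(h) = 8*h**3 (n(h) = (2*h)**3 = 8*h**3)
q = 3562713 (q = 50905 + 8*76**3 = 50905 + 8*438976 = 50905 + 3511808 = 3562713)
q - Z(-179, -178) = 3562713 - 1*(-179) = 3562713 + 179 = 3562892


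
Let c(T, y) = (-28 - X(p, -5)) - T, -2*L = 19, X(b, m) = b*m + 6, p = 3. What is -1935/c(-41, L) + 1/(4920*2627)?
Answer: -12504782689/142173240 ≈ -87.955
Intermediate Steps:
X(b, m) = 6 + b*m
L = -19/2 (L = -1/2*19 = -19/2 ≈ -9.5000)
c(T, y) = -19 - T (c(T, y) = (-28 - (6 + 3*(-5))) - T = (-28 - (6 - 15)) - T = (-28 - 1*(-9)) - T = (-28 + 9) - T = -19 - T)
-1935/c(-41, L) + 1/(4920*2627) = -1935/(-19 - 1*(-41)) + 1/(4920*2627) = -1935/(-19 + 41) + (1/4920)*(1/2627) = -1935/22 + 1/12924840 = -12504782689/142173240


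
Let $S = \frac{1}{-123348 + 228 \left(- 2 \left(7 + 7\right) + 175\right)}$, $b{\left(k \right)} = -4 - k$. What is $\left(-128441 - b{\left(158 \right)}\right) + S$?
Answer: $- \frac{11523559129}{89832} \approx -1.2828 \cdot 10^{5}$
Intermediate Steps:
$S = - \frac{1}{89832}$ ($S = \frac{1}{-123348 + 228 \left(\left(-2\right) 14 + 175\right)} = \frac{1}{-123348 + 228 \left(-28 + 175\right)} = \frac{1}{-123348 + 228 \cdot 147} = \frac{1}{-123348 + 33516} = \frac{1}{-89832} = - \frac{1}{89832} \approx -1.1132 \cdot 10^{-5}$)
$\left(-128441 - b{\left(158 \right)}\right) + S = \left(-128441 - \left(-4 - 158\right)\right) - \frac{1}{89832} = \left(-128441 - -162\right) - \frac{1}{89832} = \left(-128441 + 162\right) - \frac{1}{89832} = -128279 - \frac{1}{89832} = - \frac{11523559129}{89832}$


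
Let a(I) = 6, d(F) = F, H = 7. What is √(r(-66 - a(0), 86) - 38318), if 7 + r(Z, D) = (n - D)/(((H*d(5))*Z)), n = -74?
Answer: I*√16901297/21 ≈ 195.77*I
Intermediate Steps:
r(Z, D) = -7 + (-74 - D)/(35*Z) (r(Z, D) = -7 + (-74 - D)/(((7*5)*Z)) = -7 + (-74 - D)/((35*Z)) = -7 + (-74 - D)*(1/(35*Z)) = -7 + (-74 - D)/(35*Z))
√(r(-66 - a(0), 86) - 38318) = √((-74 - 1*86 - 245*(-66 - 1*6))/(35*(-66 - 1*6)) - 38318) = √((-74 - 86 - 245*(-66 - 6))/(35*(-66 - 6)) - 38318) = √((1/35)*(-74 - 86 - 245*(-72))/(-72) - 38318) = √((1/35)*(-1/72)*(-74 - 86 + 17640) - 38318) = √((1/35)*(-1/72)*17480 - 38318) = √(-437/63 - 38318) = √(-2414471/63) = I*√16901297/21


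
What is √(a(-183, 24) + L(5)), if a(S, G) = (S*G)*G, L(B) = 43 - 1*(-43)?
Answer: I*√105322 ≈ 324.53*I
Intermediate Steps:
L(B) = 86 (L(B) = 43 + 43 = 86)
a(S, G) = S*G² (a(S, G) = (G*S)*G = S*G²)
√(a(-183, 24) + L(5)) = √(-183*24² + 86) = √(-183*576 + 86) = √(-105408 + 86) = √(-105322) = I*√105322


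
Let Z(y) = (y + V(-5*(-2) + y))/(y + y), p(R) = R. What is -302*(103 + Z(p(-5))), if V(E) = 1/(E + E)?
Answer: -1562699/50 ≈ -31254.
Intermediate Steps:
V(E) = 1/(2*E)
Z(y) = (y + 1/(2*(10 + y)))/(2*y) (Z(y) = (y + 1/(2*(-5*(-2) + y)))/(y + y) = (y + 1/(2*(10 + y)))/((2*y)) = (y + 1/(2*(10 + y)))*(1/(2*y)) = (y + 1/(2*(10 + y)))/(2*y))
-302*(103 + Z(p(-5))) = -302*(103 + (1/4)*(1 + 2*(-5)*(10 - 5))/(-5*(10 - 5))) = -302*(103 + (1/4)*(-1/5)*(1 + 2*(-5)*5)/5) = -302*(103 + (1/4)*(-1/5)*(1/5)*(1 - 50)) = -302*(103 + (1/4)*(-1/5)*(1/5)*(-49)) = -302*(103 + 49/100) = -302*10349/100 = -1562699/50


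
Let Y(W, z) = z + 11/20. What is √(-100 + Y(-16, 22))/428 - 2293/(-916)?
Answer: 2293/916 + I*√7745/4280 ≈ 2.5033 + 0.020562*I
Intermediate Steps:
Y(W, z) = 11/20 + z (Y(W, z) = z + 11*(1/20) = z + 11/20 = 11/20 + z)
√(-100 + Y(-16, 22))/428 - 2293/(-916) = √(-100 + (11/20 + 22))/428 - 2293/(-916) = √(-100 + 451/20)*(1/428) - 2293*(-1/916) = √(-1549/20)*(1/428) + 2293/916 = (I*√7745/10)*(1/428) + 2293/916 = I*√7745/4280 + 2293/916 = 2293/916 + I*√7745/4280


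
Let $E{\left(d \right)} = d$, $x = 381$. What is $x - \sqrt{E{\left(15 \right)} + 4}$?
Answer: $381 - \sqrt{19} \approx 376.64$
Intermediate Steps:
$x - \sqrt{E{\left(15 \right)} + 4} = 381 - \sqrt{15 + 4} = 381 - \sqrt{19}$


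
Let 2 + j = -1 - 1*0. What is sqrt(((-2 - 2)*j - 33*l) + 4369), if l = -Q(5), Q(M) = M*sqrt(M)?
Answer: sqrt(4381 + 165*sqrt(5)) ≈ 68.920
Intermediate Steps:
Q(M) = M**(3/2)
j = -3 (j = -2 + (-1 - 1*0) = -2 + (-1 + 0) = -2 - 1 = -3)
l = -5*sqrt(5) (l = -5**(3/2) = -5*sqrt(5) ≈ -11.180)
sqrt(((-2 - 2)*j - 33*l) + 4369) = sqrt(((-2 - 2)*(-3) - (-165)*sqrt(5)) + 4369) = sqrt((-4*(-3) + 165*sqrt(5)) + 4369) = sqrt((12 + 165*sqrt(5)) + 4369) = sqrt(4381 + 165*sqrt(5))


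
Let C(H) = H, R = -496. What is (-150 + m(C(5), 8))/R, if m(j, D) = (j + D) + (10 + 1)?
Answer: 63/248 ≈ 0.25403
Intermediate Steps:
m(j, D) = 11 + D + j (m(j, D) = (D + j) + 11 = 11 + D + j)
(-150 + m(C(5), 8))/R = (-150 + (11 + 8 + 5))/(-496) = (-150 + 24)*(-1/496) = -126*(-1/496) = 63/248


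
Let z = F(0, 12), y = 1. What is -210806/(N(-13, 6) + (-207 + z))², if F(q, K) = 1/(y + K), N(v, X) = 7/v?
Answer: -35626214/7273809 ≈ -4.8979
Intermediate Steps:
F(q, K) = 1/(1 + K)
z = 1/13 (z = 1/(1 + 12) = 1/13 ≈ 0.076923)
-210806/(N(-13, 6) + (-207 + z))² = -210806/(7/(-13) + (-207 + 1/13))² = -210806/(7*(-1/13) - 2690/13)² = -210806/(-7/13 - 2690/13)² = -210806/((-2697/13)²) = -210806/7273809/169 = -210806*169/7273809 = -35626214/7273809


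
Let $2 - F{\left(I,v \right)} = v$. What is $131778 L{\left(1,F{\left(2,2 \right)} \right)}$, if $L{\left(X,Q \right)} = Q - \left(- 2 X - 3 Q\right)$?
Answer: $263556$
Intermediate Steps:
$F{\left(I,v \right)} = 2 - v$
$L{\left(X,Q \right)} = 2 X + 4 Q$ ($L{\left(X,Q \right)} = Q - \left(- 3 Q - 2 X\right) = Q + \left(2 X + 3 Q\right) = 2 X + 4 Q$)
$131778 L{\left(1,F{\left(2,2 \right)} \right)} = 131778 \left(2 \cdot 1 + 4 \left(2 - 2\right)\right) = 131778 \left(2 + 4 \left(2 - 2\right)\right) = 131778 \left(2 + 4 \cdot 0\right) = 131778 \left(2 + 0\right) = 131778 \cdot 2 = 263556$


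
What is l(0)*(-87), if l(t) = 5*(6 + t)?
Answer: -2610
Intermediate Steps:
l(t) = 30 + 5*t
l(0)*(-87) = (30 + 5*0)*(-87) = (30 + 0)*(-87) = 30*(-87) = -2610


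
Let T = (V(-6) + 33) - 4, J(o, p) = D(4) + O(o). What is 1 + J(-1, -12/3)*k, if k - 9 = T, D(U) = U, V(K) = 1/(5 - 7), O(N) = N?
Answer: 227/2 ≈ 113.50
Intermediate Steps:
V(K) = -½ (V(K) = 1/(-2) = -½)
J(o, p) = 4 + o
T = 57/2 (T = (-½ + 33) - 4 = 65/2 - 4 = 57/2 ≈ 28.500)
k = 75/2 (k = 9 + 57/2 = 75/2 ≈ 37.500)
1 + J(-1, -12/3)*k = 1 + (4 - 1)*(75/2) = 1 + 3*(75/2) = 1 + 225/2 = 227/2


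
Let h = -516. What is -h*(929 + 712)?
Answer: 846756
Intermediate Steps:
-h*(929 + 712) = -(-516)*(929 + 712) = -(-516)*1641 = -1*(-846756) = 846756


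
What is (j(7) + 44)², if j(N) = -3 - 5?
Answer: 1296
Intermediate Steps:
j(N) = -8
(j(7) + 44)² = (-8 + 44)² = 36² = 1296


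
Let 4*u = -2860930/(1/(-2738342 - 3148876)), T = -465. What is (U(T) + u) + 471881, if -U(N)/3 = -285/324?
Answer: 151586284322471/36 ≈ 4.2107e+12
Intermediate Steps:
U(N) = 95/36 (U(N) = -(-855)/324 = -3*(-95/108) = 95/36)
u = 4210729648185 (u = (-2860930/(1/(-2738342 - 3148876)))/4 = (-2860930/(1/(-5887218)))/4 = (-2860930/(-1/5887218))/4 = (-2860930*(-5887218))/4 = (¼)*16842918592740 = 4210729648185)
(U(T) + u) + 471881 = (95/36 + 4210729648185) + 471881 = 151586267334755/36 + 471881 = 151586284322471/36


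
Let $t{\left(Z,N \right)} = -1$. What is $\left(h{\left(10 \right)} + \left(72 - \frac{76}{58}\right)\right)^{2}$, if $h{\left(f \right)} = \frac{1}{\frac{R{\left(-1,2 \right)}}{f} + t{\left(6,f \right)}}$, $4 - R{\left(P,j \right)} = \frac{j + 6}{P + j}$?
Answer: $\frac{201782025}{41209} \approx 4896.6$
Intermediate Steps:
$R{\left(P,j \right)} = 4 - \frac{6 + j}{P + j}$ ($R{\left(P,j \right)} = 4 - \frac{j + 6}{P + j} = 4 - \frac{6 + j}{P + j}$)
$h{\left(f \right)} = \frac{1}{-1 - \frac{4}{f}}$ ($h{\left(f \right)} = \frac{1}{\frac{\frac{1}{-1 + 2} \left(-6 + 3 \cdot 2 + 4 \left(-1\right)\right)}{f} - 1} = \frac{1}{\frac{1^{-1} \left(-6 + 6 - 4\right)}{f} - 1} = \frac{1}{\frac{1 \left(-4\right)}{f} - 1} = \frac{1}{- \frac{4}{f} - 1} = \frac{1}{-1 - \frac{4}{f}}$)
$\left(h{\left(10 \right)} + \left(72 - \frac{76}{58}\right)\right)^{2} = \left(\frac{10}{-4 - 10} + \left(72 - \frac{76}{58}\right)\right)^{2} = \left(\frac{10}{-4 - 10} + \left(72 - 76 \cdot \frac{1}{58}\right)\right)^{2} = \left(\frac{10}{-14} + \left(72 - \frac{38}{29}\right)\right)^{2} = \left(10 \left(- \frac{1}{14}\right) + \left(72 - \frac{38}{29}\right)\right)^{2} = \left(- \frac{5}{7} + \frac{2050}{29}\right)^{2} = \left(\frac{14205}{203}\right)^{2} = \frac{201782025}{41209}$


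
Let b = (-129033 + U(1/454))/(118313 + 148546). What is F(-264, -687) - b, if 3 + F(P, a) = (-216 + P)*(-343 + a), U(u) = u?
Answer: 59898225797423/121153986 ≈ 4.9440e+5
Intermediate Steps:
F(P, a) = -3 + (-343 + a)*(-216 + P) (F(P, a) = -3 + (-216 + P)*(-343 + a) = -3 + (-343 + a)*(-216 + P))
b = -58580981/121153986 (b = (-129033 + 1/454)/(118313 + 148546) = (-129033 + 1/454)/266859 = -58580981/454*1/266859 = -58580981/121153986 ≈ -0.48352)
F(-264, -687) - b = (74085 - 343*(-264) - 216*(-687) - 264*(-687)) - 1*(-58580981/121153986) = (74085 + 90552 + 148392 + 181368) + 58580981/121153986 = 494397 + 58580981/121153986 = 59898225797423/121153986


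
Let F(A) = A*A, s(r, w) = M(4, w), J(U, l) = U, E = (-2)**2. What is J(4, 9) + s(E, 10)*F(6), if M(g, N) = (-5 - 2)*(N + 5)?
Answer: -3776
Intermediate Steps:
E = 4
M(g, N) = -35 - 7*N (M(g, N) = -7*(5 + N) = -35 - 7*N)
s(r, w) = -35 - 7*w
F(A) = A**2
J(4, 9) + s(E, 10)*F(6) = 4 + (-35 - 7*10)*6**2 = 4 + (-35 - 70)*36 = 4 - 105*36 = 4 - 3780 = -3776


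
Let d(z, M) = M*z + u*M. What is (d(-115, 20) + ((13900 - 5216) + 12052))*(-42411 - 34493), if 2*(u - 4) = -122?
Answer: -1330131584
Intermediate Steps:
u = -57 (u = 4 + (½)*(-122) = 4 - 61 = -57)
d(z, M) = -57*M + M*z (d(z, M) = M*z - 57*M = -57*M + M*z)
(d(-115, 20) + ((13900 - 5216) + 12052))*(-42411 - 34493) = (20*(-57 - 115) + ((13900 - 5216) + 12052))*(-42411 - 34493) = (20*(-172) + (8684 + 12052))*(-76904) = (-3440 + 20736)*(-76904) = 17296*(-76904) = -1330131584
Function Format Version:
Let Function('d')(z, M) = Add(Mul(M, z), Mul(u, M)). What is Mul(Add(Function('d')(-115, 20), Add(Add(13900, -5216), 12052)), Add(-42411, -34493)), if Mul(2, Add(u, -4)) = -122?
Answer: -1330131584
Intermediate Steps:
u = -57 (u = Add(4, Mul(Rational(1, 2), -122)) = Add(4, -61) = -57)
Function('d')(z, M) = Add(Mul(-57, M), Mul(M, z)) (Function('d')(z, M) = Add(Mul(M, z), Mul(-57, M)) = Add(Mul(-57, M), Mul(M, z)))
Mul(Add(Function('d')(-115, 20), Add(Add(13900, -5216), 12052)), Add(-42411, -34493)) = Mul(Add(Mul(20, Add(-57, -115)), Add(Add(13900, -5216), 12052)), Add(-42411, -34493)) = Mul(Add(Mul(20, -172), Add(8684, 12052)), -76904) = Mul(Add(-3440, 20736), -76904) = Mul(17296, -76904) = -1330131584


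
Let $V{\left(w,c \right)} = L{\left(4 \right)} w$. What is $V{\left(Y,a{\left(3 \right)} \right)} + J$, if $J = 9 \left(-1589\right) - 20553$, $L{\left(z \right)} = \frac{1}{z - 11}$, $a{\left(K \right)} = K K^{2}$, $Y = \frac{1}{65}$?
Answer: $- \frac{15858571}{455} \approx -34854.0$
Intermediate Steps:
$Y = \frac{1}{65} \approx 0.015385$
$a{\left(K \right)} = K^{3}$
$L{\left(z \right)} = \frac{1}{-11 + z}$
$J = -34854$ ($J = -14301 - 20553 = -34854$)
$V{\left(w,c \right)} = - \frac{w}{7}$ ($V{\left(w,c \right)} = \frac{w}{-11 + 4} = \frac{w}{-7} = - \frac{w}{7}$)
$V{\left(Y,a{\left(3 \right)} \right)} + J = \left(- \frac{1}{7}\right) \frac{1}{65} - 34854 = - \frac{1}{455} - 34854 = - \frac{15858571}{455}$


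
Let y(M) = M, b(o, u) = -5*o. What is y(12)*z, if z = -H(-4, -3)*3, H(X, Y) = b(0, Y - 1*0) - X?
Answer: -144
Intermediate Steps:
H(X, Y) = -X (H(X, Y) = -5*0 - X = 0 - X = -X)
z = -12 (z = -(-1)*(-4)*3 = -1*4*3 = -4*3 = -12)
y(12)*z = 12*(-12) = -144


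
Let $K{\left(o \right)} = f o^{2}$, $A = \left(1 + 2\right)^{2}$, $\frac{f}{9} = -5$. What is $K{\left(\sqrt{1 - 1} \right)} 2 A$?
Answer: $0$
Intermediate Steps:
$f = -45$ ($f = 9 \left(-5\right) = -45$)
$A = 9$ ($A = 3^{2} = 9$)
$K{\left(o \right)} = - 45 o^{2}$
$K{\left(\sqrt{1 - 1} \right)} 2 A = - 45 \left(\sqrt{1 - 1}\right)^{2} \cdot 2 \cdot 9 = - 45 \left(\sqrt{0}\right)^{2} \cdot 2 \cdot 9 = - 45 \cdot 0^{2} \cdot 2 \cdot 9 = \left(-45\right) 0 \cdot 2 \cdot 9 = 0 \cdot 2 \cdot 9 = 0 \cdot 9 = 0$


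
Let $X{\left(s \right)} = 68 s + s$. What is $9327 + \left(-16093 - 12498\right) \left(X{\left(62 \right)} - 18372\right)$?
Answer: $402970881$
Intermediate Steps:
$X{\left(s \right)} = 69 s$
$9327 + \left(-16093 - 12498\right) \left(X{\left(62 \right)} - 18372\right) = 9327 + \left(-16093 - 12498\right) \left(69 \cdot 62 - 18372\right) = 9327 - 28591 \left(4278 - 18372\right) = 9327 - -402961554 = 9327 + 402961554 = 402970881$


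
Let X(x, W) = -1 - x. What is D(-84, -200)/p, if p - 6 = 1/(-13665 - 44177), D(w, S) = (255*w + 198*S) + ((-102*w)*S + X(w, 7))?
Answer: -102642769154/347051 ≈ -2.9576e+5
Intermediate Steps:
D(w, S) = -1 + 198*S + 254*w - 102*S*w (D(w, S) = (255*w + 198*S) + ((-102*w)*S + (-1 - w)) = (198*S + 255*w) + (-102*S*w + (-1 - w)) = (198*S + 255*w) + (-1 - w - 102*S*w) = -1 + 198*S + 254*w - 102*S*w)
p = 347051/57842 (p = 6 + 1/(-13665 - 44177) = 6 + 1/(-57842) = 6 - 1/57842 = 347051/57842 ≈ 6.0000)
D(-84, -200)/p = (-1 + 198*(-200) + 254*(-84) - 102*(-200)*(-84))/(347051/57842) = (-1 - 39600 - 21336 - 1713600)*(57842/347051) = -1774537*57842/347051 = -102642769154/347051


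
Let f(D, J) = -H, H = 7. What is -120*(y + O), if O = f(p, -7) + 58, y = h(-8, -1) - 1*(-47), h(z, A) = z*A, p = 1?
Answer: -12720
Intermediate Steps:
h(z, A) = A*z
f(D, J) = -7 (f(D, J) = -1*7 = -7)
y = 55 (y = -1*(-8) - 1*(-47) = 8 + 47 = 55)
O = 51 (O = -7 + 58 = 51)
-120*(y + O) = -120*(55 + 51) = -120*106 = -12720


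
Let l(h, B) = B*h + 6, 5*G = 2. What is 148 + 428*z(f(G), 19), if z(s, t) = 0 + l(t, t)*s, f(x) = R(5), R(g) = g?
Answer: 785528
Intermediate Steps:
G = 2/5 (G = (1/5)*2 = 2/5 ≈ 0.40000)
f(x) = 5
l(h, B) = 6 + B*h
z(s, t) = s*(6 + t**2) (z(s, t) = 0 + (6 + t*t)*s = 0 + (6 + t**2)*s = 0 + s*(6 + t**2) = s*(6 + t**2))
148 + 428*z(f(G), 19) = 148 + 428*(5*(6 + 19**2)) = 148 + 428*(5*(6 + 361)) = 148 + 428*(5*367) = 148 + 428*1835 = 148 + 785380 = 785528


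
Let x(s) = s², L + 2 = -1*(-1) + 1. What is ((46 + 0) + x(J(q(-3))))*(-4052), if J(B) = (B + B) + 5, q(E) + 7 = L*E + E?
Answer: -1098092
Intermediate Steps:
L = 0 (L = -2 + (-1*(-1) + 1) = -2 + (1 + 1) = -2 + 2 = 0)
q(E) = -7 + E (q(E) = -7 + (0*E + E) = -7 + (0 + E) = -7 + E)
J(B) = 5 + 2*B (J(B) = 2*B + 5 = 5 + 2*B)
((46 + 0) + x(J(q(-3))))*(-4052) = ((46 + 0) + (5 + 2*(-7 - 3))²)*(-4052) = (46 + (5 + 2*(-10))²)*(-4052) = (46 + (5 - 20)²)*(-4052) = (46 + (-15)²)*(-4052) = (46 + 225)*(-4052) = 271*(-4052) = -1098092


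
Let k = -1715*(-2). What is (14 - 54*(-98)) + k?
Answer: 8736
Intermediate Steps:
k = 3430
(14 - 54*(-98)) + k = (14 - 54*(-98)) + 3430 = (14 + 5292) + 3430 = 5306 + 3430 = 8736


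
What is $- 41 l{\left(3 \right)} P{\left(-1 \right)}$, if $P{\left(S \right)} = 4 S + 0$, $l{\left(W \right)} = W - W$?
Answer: $0$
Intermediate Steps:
$l{\left(W \right)} = 0$
$P{\left(S \right)} = 4 S$
$- 41 l{\left(3 \right)} P{\left(-1 \right)} = \left(-41\right) 0 \cdot 4 \left(-1\right) = 0 \left(-4\right) = 0$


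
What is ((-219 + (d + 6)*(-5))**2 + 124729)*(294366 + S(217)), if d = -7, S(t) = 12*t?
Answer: 50640809250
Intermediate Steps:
((-219 + (d + 6)*(-5))**2 + 124729)*(294366 + S(217)) = ((-219 + (-7 + 6)*(-5))**2 + 124729)*(294366 + 12*217) = ((-219 - 1*(-5))**2 + 124729)*(294366 + 2604) = ((-219 + 5)**2 + 124729)*296970 = ((-214)**2 + 124729)*296970 = (45796 + 124729)*296970 = 170525*296970 = 50640809250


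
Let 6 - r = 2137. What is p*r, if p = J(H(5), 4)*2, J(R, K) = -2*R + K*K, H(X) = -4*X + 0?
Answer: -238672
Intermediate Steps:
r = -2131 (r = 6 - 1*2137 = 6 - 2137 = -2131)
H(X) = -4*X
J(R, K) = K² - 2*R (J(R, K) = -2*R + K² = K² - 2*R)
p = 112 (p = (4² - (-8)*5)*2 = (16 - 2*(-20))*2 = (16 + 40)*2 = 56*2 = 112)
p*r = 112*(-2131) = -238672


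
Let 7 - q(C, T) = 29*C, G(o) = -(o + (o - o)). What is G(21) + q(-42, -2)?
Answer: 1204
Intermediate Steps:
G(o) = -o (G(o) = -(o + 0) = -o)
q(C, T) = 7 - 29*C
G(21) + q(-42, -2) = -1*21 + (7 - 29*(-42)) = -21 + (7 + 1218) = -21 + 1225 = 1204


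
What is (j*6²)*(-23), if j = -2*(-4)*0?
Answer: 0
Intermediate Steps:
j = 0 (j = 8*0 = 0)
(j*6²)*(-23) = (0*6²)*(-23) = (0*36)*(-23) = 0*(-23) = 0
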